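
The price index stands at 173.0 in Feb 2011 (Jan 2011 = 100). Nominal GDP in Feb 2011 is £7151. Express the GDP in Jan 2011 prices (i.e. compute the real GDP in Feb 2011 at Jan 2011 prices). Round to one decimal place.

4133.5

Real = Nominal ÷ (Index/100) = 7151 ÷ (173.0/100)
     = 7151 ÷ 1.730 = 4133.5260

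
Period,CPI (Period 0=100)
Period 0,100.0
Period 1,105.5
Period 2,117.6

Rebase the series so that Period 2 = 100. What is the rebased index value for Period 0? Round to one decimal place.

Rebased(Period 0) = 100.0 / 117.6 × 100 = 85.0340

85.0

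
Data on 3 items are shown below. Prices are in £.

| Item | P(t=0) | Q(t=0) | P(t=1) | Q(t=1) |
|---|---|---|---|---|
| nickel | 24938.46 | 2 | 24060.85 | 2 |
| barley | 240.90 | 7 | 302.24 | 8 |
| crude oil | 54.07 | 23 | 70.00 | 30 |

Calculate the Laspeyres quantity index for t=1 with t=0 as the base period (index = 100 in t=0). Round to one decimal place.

Laspeyres quantity index uses base-period prices as weights.
ΣP(t=0)·Q(t=1) = 24938.46×2 + 240.90×8 + 54.07×30 = 49876.92 + 1927.2 + 1622.1 = 53426.22
ΣP(t=0)·Q(t=0) = 24938.46×2 + 240.90×7 + 54.07×23 = 49876.92 + 1686.3 + 1243.61 = 52806.83
Index = 53426.22 / 52806.83 × 100 = 101.1729

101.2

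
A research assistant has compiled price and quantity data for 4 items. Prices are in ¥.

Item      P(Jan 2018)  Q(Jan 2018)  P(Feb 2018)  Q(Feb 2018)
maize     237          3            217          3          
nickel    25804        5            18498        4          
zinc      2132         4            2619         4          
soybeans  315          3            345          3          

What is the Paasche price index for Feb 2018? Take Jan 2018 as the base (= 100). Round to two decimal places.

75.97

Paasche price index uses current-period quantities as weights.
ΣP(Feb 2018)·Q(Feb 2018) = 217×3 + 18498×4 + 2619×4 + 345×3 = 651 + 73992 + 10476 + 1035 = 86154
ΣP(Jan 2018)·Q(Feb 2018) = 237×3 + 25804×4 + 2132×4 + 315×3 = 711 + 103216 + 8528 + 945 = 113400
Index = 86154 / 113400 × 100 = 75.9735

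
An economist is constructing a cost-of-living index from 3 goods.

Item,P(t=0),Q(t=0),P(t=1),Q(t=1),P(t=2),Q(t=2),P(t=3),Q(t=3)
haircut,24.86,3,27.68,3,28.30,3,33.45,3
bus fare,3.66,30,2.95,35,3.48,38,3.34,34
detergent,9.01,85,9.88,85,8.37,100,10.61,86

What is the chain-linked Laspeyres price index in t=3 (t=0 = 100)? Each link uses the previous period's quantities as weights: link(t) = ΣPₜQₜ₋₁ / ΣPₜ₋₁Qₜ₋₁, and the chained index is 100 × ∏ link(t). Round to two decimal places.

116.39

Link t=0→t=1:
ΣP(t=1)Q(t=0) = 27.68×3 + 2.95×30 + 9.88×85 = 83.04 + 88.5 + 839.8 = 1011.34
ΣP(t=0)Q(t=0) = 24.86×3 + 3.66×30 + 9.01×85 = 74.58 + 109.8 + 765.85 = 950.23
link = 1011.34/950.23 = 1.064311
Link t=1→t=2:
ΣP(t=2)Q(t=1) = 28.30×3 + 3.48×35 + 8.37×85 = 84.9 + 121.8 + 711.45 = 918.15
ΣP(t=1)Q(t=1) = 27.68×3 + 2.95×35 + 9.88×85 = 83.04 + 103.25 + 839.8 = 1026.09
link = 918.15/1026.09 = 0.894805
Link t=2→t=3:
ΣP(t=3)Q(t=2) = 33.45×3 + 3.34×38 + 10.61×100 = 100.35 + 126.92 + 1061 = 1288.27
ΣP(t=2)Q(t=2) = 28.30×3 + 3.48×38 + 8.37×100 = 84.9 + 132.24 + 837 = 1054.14
link = 1288.27/1054.14 = 1.222105
Chained index = 100 × 1.064311 × 0.894805 × 1.222105 = 116.3872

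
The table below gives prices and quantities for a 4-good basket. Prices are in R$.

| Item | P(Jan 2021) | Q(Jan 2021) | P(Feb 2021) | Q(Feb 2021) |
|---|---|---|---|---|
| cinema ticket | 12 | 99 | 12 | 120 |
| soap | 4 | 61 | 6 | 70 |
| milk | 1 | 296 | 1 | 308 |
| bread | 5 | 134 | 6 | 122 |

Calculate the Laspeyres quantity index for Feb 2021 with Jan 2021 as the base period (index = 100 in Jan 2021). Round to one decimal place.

110.0

Laspeyres quantity index uses base-period prices as weights.
ΣP(Jan 2021)·Q(Feb 2021) = 12×120 + 4×70 + 1×308 + 5×122 = 1440 + 280 + 308 + 610 = 2638
ΣP(Jan 2021)·Q(Jan 2021) = 12×99 + 4×61 + 1×296 + 5×134 = 1188 + 244 + 296 + 670 = 2398
Index = 2638 / 2398 × 100 = 110.0083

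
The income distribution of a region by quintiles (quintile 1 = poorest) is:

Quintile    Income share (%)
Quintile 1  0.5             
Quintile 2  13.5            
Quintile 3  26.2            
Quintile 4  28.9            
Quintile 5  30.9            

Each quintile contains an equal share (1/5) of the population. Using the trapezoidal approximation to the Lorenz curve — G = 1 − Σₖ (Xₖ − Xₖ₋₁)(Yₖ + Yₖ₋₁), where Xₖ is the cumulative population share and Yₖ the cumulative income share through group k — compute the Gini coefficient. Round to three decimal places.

0.305

Cumulative income shares Yₖ: 0.0050, 0.1400, 0.4020, 0.6910, 1.0000
Σ (Xₖ−Xₖ₋₁)(Yₖ+Yₖ₋₁) = (1/5)(0.0050+0.0000) + (1/5)(0.1400+0.0050) + (1/5)(0.4020+0.1400) + (1/5)(0.6910+0.4020) + (1/5)(1.0000+0.6910)
  = 0.0010 + 0.0290 + 0.1084 + 0.2186 + 0.3382 = 0.6952
G = 1 − 0.6952 = 0.3048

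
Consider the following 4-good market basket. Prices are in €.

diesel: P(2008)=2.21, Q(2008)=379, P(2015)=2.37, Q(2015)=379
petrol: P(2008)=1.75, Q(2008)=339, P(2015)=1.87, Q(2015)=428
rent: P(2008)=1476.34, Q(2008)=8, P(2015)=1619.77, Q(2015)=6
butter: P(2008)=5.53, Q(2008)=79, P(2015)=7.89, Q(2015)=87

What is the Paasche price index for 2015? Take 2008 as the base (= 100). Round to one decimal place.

110.8

Paasche price index uses current-period quantities as weights.
ΣP(2015)·Q(2015) = 2.37×379 + 1.87×428 + 1619.77×6 + 7.89×87 = 898.23 + 800.36 + 9718.62 + 686.43 = 12103.64
ΣP(2008)·Q(2015) = 2.21×379 + 1.75×428 + 1476.34×6 + 5.53×87 = 837.59 + 749 + 8858.04 + 481.11 = 10925.74
Index = 12103.64 / 10925.74 × 100 = 110.7810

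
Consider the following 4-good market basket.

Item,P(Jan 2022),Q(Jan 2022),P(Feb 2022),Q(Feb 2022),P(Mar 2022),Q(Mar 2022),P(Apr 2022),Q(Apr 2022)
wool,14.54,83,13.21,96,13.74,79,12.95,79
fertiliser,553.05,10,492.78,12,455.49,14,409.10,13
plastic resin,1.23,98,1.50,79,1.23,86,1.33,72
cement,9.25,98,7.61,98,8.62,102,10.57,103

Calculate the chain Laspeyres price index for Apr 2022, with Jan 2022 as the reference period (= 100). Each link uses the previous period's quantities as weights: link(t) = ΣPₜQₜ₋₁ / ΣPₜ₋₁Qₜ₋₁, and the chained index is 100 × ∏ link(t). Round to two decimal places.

Link Jan 2022→Feb 2022:
ΣP(Feb 2022)Q(Jan 2022) = 13.21×83 + 492.78×10 + 1.50×98 + 7.61×98 = 1096.43 + 4927.8 + 147 + 745.78 = 6917.01
ΣP(Jan 2022)Q(Jan 2022) = 14.54×83 + 553.05×10 + 1.23×98 + 9.25×98 = 1206.82 + 5530.5 + 120.54 + 906.5 = 7764.36
link = 6917.01/7764.36 = 0.890867
Link Feb 2022→Mar 2022:
ΣP(Mar 2022)Q(Feb 2022) = 13.74×96 + 455.49×12 + 1.23×79 + 8.62×98 = 1319.04 + 5465.88 + 97.17 + 844.76 = 7726.85
ΣP(Feb 2022)Q(Feb 2022) = 13.21×96 + 492.78×12 + 1.50×79 + 7.61×98 = 1268.16 + 5913.36 + 118.5 + 745.78 = 8045.8
link = 7726.85/8045.8 = 0.960358
Link Mar 2022→Apr 2022:
ΣP(Apr 2022)Q(Mar 2022) = 12.95×79 + 409.10×14 + 1.33×86 + 10.57×102 = 1023.05 + 5727.4 + 114.38 + 1078.14 = 7942.97
ΣP(Mar 2022)Q(Mar 2022) = 13.74×79 + 455.49×14 + 1.23×86 + 8.62×102 = 1085.46 + 6376.86 + 105.78 + 879.24 = 8447.34
link = 7942.97/8447.34 = 0.940292
Chained index = 100 × 0.890867 × 0.960358 × 0.940292 = 80.4468

80.45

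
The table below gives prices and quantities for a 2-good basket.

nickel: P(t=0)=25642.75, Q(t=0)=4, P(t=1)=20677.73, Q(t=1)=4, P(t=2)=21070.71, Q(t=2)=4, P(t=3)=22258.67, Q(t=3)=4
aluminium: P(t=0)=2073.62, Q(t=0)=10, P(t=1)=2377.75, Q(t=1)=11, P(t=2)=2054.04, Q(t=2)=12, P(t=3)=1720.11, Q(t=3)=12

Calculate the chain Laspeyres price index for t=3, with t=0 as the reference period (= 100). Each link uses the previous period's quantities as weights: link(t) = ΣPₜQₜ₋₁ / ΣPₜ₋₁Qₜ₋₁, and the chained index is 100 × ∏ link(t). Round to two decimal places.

85.36

Link t=0→t=1:
ΣP(t=1)Q(t=0) = 20677.73×4 + 2377.75×10 = 82710.92 + 23777.5 = 106488.42
ΣP(t=0)Q(t=0) = 25642.75×4 + 2073.62×10 = 102571 + 20736.2 = 123307.2
link = 106488.42/123307.2 = 0.863603
Link t=1→t=2:
ΣP(t=2)Q(t=1) = 21070.71×4 + 2054.04×11 = 84282.84 + 22594.44 = 106877.28
ΣP(t=1)Q(t=1) = 20677.73×4 + 2377.75×11 = 82710.92 + 26155.25 = 108866.17
link = 106877.28/108866.17 = 0.981731
Link t=2→t=3:
ΣP(t=3)Q(t=2) = 22258.67×4 + 1720.11×12 = 89034.68 + 20641.32 = 109676
ΣP(t=2)Q(t=2) = 21070.71×4 + 2054.04×12 = 84282.84 + 24648.48 = 108931.32
link = 109676/108931.32 = 1.006836
Chained index = 100 × 0.863603 × 0.981731 × 1.006836 = 85.3621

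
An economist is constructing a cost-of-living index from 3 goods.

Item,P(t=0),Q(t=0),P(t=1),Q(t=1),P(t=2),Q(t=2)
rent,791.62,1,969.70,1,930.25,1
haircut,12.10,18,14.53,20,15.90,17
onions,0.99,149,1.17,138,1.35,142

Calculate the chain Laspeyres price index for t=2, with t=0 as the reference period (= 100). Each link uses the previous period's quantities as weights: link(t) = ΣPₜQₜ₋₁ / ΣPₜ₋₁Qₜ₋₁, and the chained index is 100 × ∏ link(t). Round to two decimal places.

Link t=0→t=1:
ΣP(t=1)Q(t=0) = 969.70×1 + 14.53×18 + 1.17×149 = 969.7 + 261.54 + 174.33 = 1405.57
ΣP(t=0)Q(t=0) = 791.62×1 + 12.10×18 + 0.99×149 = 791.62 + 217.8 + 147.51 = 1156.93
link = 1405.57/1156.93 = 1.214914
Link t=1→t=2:
ΣP(t=2)Q(t=1) = 930.25×1 + 15.90×20 + 1.35×138 = 930.25 + 318 + 186.3 = 1434.55
ΣP(t=1)Q(t=1) = 969.70×1 + 14.53×20 + 1.17×138 = 969.7 + 290.6 + 161.46 = 1421.76
link = 1434.55/1421.76 = 1.008996
Chained index = 100 × 1.214914 × 1.008996 = 122.5843

122.58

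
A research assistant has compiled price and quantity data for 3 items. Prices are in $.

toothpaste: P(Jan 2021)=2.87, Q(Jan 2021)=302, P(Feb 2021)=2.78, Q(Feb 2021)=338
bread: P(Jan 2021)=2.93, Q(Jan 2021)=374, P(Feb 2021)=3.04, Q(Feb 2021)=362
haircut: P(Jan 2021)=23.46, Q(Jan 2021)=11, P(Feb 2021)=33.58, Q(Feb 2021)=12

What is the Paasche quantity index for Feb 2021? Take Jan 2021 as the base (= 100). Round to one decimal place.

104.1

Paasche quantity index uses current-period prices as weights.
ΣP(Feb 2021)·Q(Feb 2021) = 2.78×338 + 3.04×362 + 33.58×12 = 939.64 + 1100.48 + 402.96 = 2443.08
ΣP(Feb 2021)·Q(Jan 2021) = 2.78×302 + 3.04×374 + 33.58×11 = 839.56 + 1136.96 + 369.38 = 2345.9
Index = 2443.08 / 2345.9 × 100 = 104.1425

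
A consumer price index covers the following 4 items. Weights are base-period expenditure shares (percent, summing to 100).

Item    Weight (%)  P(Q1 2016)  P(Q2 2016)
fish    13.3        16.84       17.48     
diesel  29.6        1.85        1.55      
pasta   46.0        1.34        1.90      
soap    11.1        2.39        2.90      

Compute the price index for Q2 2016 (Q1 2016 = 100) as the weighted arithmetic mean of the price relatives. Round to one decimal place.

fish: 13.3 × (17.48/16.84) = 13.3 × 1.038005 = 13.8055
diesel: 29.6 × (1.55/1.85) = 29.6 × 0.837838 = 24.8000
pasta: 46.0 × (1.90/1.34) = 46.0 × 1.417910 = 65.2239
soap: 11.1 × (2.90/2.39) = 11.1 × 1.213389 = 13.4686
Index = Σ wᵢ·(p₁ᵢ/p₀ᵢ) = 13.8055 + 24.8000 + 65.2239 + 13.4686 = 117.2980

117.3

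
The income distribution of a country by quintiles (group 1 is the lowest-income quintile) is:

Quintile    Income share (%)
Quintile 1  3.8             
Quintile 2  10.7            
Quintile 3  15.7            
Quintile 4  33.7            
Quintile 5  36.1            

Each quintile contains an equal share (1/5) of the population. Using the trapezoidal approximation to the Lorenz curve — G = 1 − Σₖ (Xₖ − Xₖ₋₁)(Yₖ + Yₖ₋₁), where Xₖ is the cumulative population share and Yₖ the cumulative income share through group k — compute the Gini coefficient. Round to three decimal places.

Cumulative income shares Yₖ: 0.0380, 0.1450, 0.3020, 0.6390, 1.0000
Σ (Xₖ−Xₖ₋₁)(Yₖ+Yₖ₋₁) = (1/5)(0.0380+0.0000) + (1/5)(0.1450+0.0380) + (1/5)(0.3020+0.1450) + (1/5)(0.6390+0.3020) + (1/5)(1.0000+0.6390)
  = 0.0076 + 0.0366 + 0.0894 + 0.1882 + 0.3278 = 0.6496
G = 1 − 0.6496 = 0.3504

0.350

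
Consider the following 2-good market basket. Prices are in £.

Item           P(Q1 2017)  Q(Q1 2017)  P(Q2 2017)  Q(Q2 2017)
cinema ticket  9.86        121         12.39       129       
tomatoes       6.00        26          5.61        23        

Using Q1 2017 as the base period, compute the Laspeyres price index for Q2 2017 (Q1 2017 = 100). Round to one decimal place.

121.9

Laspeyres price index uses base-period quantities as weights.
ΣP(Q2 2017)·Q(Q1 2017) = 12.39×121 + 5.61×26 = 1499.19 + 145.86 = 1645.05
ΣP(Q1 2017)·Q(Q1 2017) = 9.86×121 + 6.00×26 = 1193.06 + 156 = 1349.06
Index = 1645.05 / 1349.06 × 100 = 121.9405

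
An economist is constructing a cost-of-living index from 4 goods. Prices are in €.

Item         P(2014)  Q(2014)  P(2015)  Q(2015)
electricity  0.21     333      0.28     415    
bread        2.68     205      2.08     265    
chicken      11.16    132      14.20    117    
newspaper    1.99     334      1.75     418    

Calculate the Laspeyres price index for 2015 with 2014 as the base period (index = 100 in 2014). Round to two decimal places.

108.03

Laspeyres price index uses base-period quantities as weights.
ΣP(2015)·Q(2014) = 0.28×333 + 2.08×205 + 14.20×132 + 1.75×334 = 93.24 + 426.4 + 1874.4 + 584.5 = 2978.54
ΣP(2014)·Q(2014) = 0.21×333 + 2.68×205 + 11.16×132 + 1.99×334 = 69.93 + 549.4 + 1473.12 + 664.66 = 2757.11
Index = 2978.54 / 2757.11 × 100 = 108.0312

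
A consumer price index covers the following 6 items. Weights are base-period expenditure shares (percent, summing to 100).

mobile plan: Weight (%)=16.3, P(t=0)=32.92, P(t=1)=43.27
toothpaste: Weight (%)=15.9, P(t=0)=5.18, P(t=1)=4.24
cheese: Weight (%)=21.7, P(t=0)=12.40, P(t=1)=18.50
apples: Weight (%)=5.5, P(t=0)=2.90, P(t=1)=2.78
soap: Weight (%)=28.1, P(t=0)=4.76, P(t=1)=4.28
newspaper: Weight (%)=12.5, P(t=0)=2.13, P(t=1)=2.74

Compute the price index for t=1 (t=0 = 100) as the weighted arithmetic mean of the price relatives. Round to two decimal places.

113.43

mobile plan: 16.3 × (43.27/32.92) = 16.3 × 1.314399 = 21.4247
toothpaste: 15.9 × (4.24/5.18) = 15.9 × 0.818533 = 13.0147
cheese: 21.7 × (18.50/12.40) = 21.7 × 1.491935 = 32.3750
apples: 5.5 × (2.78/2.90) = 5.5 × 0.958621 = 5.2724
soap: 28.1 × (4.28/4.76) = 28.1 × 0.899160 = 25.2664
newspaper: 12.5 × (2.74/2.13) = 12.5 × 1.286385 = 16.0798
Index = Σ wᵢ·(p₁ᵢ/p₀ᵢ) = 21.4247 + 13.0147 + 32.3750 + 5.2724 + 25.2664 + 16.0798 = 113.4330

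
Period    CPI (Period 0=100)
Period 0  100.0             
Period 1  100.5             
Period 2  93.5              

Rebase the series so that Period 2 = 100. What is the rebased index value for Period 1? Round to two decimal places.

107.49

Rebased(Period 1) = 100.5 / 93.5 × 100 = 107.4866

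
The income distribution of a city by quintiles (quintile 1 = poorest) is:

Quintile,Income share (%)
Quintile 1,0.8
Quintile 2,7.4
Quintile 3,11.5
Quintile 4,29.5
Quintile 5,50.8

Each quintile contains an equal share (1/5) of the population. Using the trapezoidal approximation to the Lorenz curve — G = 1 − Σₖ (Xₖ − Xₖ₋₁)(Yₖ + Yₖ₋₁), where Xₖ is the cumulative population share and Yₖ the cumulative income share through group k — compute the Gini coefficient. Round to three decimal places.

Cumulative income shares Yₖ: 0.0080, 0.0820, 0.1970, 0.4920, 1.0000
Σ (Xₖ−Xₖ₋₁)(Yₖ+Yₖ₋₁) = (1/5)(0.0080+0.0000) + (1/5)(0.0820+0.0080) + (1/5)(0.1970+0.0820) + (1/5)(0.4920+0.1970) + (1/5)(1.0000+0.4920)
  = 0.0016 + 0.0180 + 0.0558 + 0.1378 + 0.2984 = 0.5116
G = 1 − 0.5116 = 0.4884

0.488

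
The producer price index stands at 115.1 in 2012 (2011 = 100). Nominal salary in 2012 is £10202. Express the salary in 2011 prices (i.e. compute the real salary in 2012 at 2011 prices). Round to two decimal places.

Real = Nominal ÷ (Index/100) = 10202 ÷ (115.1/100)
     = 10202 ÷ 1.151 = 8863.5969

8863.60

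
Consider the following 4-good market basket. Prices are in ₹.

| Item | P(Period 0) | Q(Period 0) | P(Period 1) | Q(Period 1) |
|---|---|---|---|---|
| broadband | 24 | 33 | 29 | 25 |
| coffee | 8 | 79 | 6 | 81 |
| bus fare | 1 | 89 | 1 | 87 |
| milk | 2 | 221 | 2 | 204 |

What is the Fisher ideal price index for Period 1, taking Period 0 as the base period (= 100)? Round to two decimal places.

Laspeyres component (base-period weights):
ΣP(Period 1)Q(Period 0) = 29×33 + 6×79 + 1×89 + 2×221 = 957 + 474 + 89 + 442 = 1962
ΣP(Period 0)Q(Period 0) = 24×33 + 8×79 + 1×89 + 2×221 = 792 + 632 + 89 + 442 = 1955
L = 1962 / 1955 × 100 = 100.3581
Paasche component (current-period weights):
ΣP(Period 1)Q(Period 1) = 29×25 + 6×81 + 1×87 + 2×204 = 725 + 486 + 87 + 408 = 1706
ΣP(Period 0)Q(Period 1) = 24×25 + 8×81 + 1×87 + 2×204 = 600 + 648 + 87 + 408 = 1743
P = 1706 / 1743 × 100 = 97.8772
Fisher = √(L × P) = √(100.3581 × 97.8772) = 99.1099

99.11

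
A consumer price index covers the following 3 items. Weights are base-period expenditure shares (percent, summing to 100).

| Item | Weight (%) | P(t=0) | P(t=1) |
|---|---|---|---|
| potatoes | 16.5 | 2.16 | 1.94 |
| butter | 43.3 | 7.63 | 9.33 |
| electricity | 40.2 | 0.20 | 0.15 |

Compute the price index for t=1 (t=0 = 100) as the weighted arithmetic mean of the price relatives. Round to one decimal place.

97.9

potatoes: 16.5 × (1.94/2.16) = 16.5 × 0.898148 = 14.8194
butter: 43.3 × (9.33/7.63) = 43.3 × 1.222805 = 52.9474
electricity: 40.2 × (0.15/0.20) = 40.2 × 0.750000 = 30.1500
Index = Σ wᵢ·(p₁ᵢ/p₀ᵢ) = 14.8194 + 52.9474 + 30.1500 = 97.9169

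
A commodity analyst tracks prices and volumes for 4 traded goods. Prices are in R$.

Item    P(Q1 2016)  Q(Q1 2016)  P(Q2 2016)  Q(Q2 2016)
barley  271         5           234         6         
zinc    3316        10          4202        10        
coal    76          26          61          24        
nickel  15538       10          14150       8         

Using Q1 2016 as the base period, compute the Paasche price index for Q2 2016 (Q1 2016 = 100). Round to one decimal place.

Paasche price index uses current-period quantities as weights.
ΣP(Q2 2016)·Q(Q2 2016) = 234×6 + 4202×10 + 61×24 + 14150×8 = 1404 + 42020 + 1464 + 113200 = 158088
ΣP(Q1 2016)·Q(Q2 2016) = 271×6 + 3316×10 + 76×24 + 15538×8 = 1626 + 33160 + 1824 + 124304 = 160914
Index = 158088 / 160914 × 100 = 98.2438

98.2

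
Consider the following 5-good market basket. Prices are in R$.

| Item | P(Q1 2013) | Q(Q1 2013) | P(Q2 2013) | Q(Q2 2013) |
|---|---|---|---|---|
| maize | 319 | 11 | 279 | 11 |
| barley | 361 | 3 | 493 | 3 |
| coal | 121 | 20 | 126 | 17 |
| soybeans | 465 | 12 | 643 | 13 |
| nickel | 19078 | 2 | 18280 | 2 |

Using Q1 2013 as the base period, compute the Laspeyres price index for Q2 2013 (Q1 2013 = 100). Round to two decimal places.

101.17

Laspeyres price index uses base-period quantities as weights.
ΣP(Q2 2013)·Q(Q1 2013) = 279×11 + 493×3 + 126×20 + 643×12 + 18280×2 = 3069 + 1479 + 2520 + 7716 + 36560 = 51344
ΣP(Q1 2013)·Q(Q1 2013) = 319×11 + 361×3 + 121×20 + 465×12 + 19078×2 = 3509 + 1083 + 2420 + 5580 + 38156 = 50748
Index = 51344 / 50748 × 100 = 101.1744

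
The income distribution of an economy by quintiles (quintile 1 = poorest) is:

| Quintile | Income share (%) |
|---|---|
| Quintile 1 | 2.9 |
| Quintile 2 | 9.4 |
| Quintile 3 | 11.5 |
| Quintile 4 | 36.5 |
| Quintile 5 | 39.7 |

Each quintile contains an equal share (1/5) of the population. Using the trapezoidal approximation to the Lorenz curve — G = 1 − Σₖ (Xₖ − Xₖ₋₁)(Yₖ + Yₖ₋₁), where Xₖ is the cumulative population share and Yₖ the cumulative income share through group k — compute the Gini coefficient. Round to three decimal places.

0.403

Cumulative income shares Yₖ: 0.0290, 0.1230, 0.2380, 0.6030, 1.0000
Σ (Xₖ−Xₖ₋₁)(Yₖ+Yₖ₋₁) = (1/5)(0.0290+0.0000) + (1/5)(0.1230+0.0290) + (1/5)(0.2380+0.1230) + (1/5)(0.6030+0.2380) + (1/5)(1.0000+0.6030)
  = 0.0058 + 0.0304 + 0.0722 + 0.1682 + 0.3206 = 0.5972
G = 1 − 0.5972 = 0.4028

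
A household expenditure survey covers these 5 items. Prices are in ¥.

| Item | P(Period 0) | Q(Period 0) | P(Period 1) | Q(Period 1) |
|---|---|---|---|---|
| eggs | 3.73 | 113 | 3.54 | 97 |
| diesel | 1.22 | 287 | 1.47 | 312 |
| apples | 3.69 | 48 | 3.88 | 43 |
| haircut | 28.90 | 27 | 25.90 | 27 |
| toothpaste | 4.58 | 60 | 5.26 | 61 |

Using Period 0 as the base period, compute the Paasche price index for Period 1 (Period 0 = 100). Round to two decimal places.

101.44

Paasche price index uses current-period quantities as weights.
ΣP(Period 1)·Q(Period 1) = 3.54×97 + 1.47×312 + 3.88×43 + 25.90×27 + 5.26×61 = 343.38 + 458.64 + 166.84 + 699.3 + 320.86 = 1989.02
ΣP(Period 0)·Q(Period 1) = 3.73×97 + 1.22×312 + 3.69×43 + 28.90×27 + 4.58×61 = 361.81 + 380.64 + 158.67 + 780.3 + 279.38 = 1960.8
Index = 1989.02 / 1960.8 × 100 = 101.4392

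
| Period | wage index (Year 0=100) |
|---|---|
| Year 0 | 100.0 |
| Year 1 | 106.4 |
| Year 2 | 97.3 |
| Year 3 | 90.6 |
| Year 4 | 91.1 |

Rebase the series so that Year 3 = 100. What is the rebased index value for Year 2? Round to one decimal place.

107.4

Rebased(Year 2) = 97.3 / 90.6 × 100 = 107.3951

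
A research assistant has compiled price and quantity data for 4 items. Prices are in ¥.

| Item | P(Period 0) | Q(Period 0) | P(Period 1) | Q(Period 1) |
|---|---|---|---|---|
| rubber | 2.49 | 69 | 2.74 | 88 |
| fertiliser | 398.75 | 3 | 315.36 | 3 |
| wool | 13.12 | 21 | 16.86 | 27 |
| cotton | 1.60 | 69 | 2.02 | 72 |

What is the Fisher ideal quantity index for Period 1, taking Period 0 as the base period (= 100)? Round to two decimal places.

108.61

Laspeyres component (base-period weights):
ΣP(Period 0)Q(Period 1) = 2.49×88 + 398.75×3 + 13.12×27 + 1.60×72 = 219.12 + 1196.25 + 354.24 + 115.2 = 1884.81
ΣP(Period 0)Q(Period 0) = 2.49×69 + 398.75×3 + 13.12×21 + 1.60×69 = 171.81 + 1196.25 + 275.52 + 110.4 = 1753.98
L = 1884.81 / 1753.98 × 100 = 107.4590
Paasche component (current-period weights):
ΣP(Period 1)Q(Period 1) = 2.74×88 + 315.36×3 + 16.86×27 + 2.02×72 = 241.12 + 946.08 + 455.22 + 145.44 = 1787.86
ΣP(Period 1)Q(Period 0) = 2.74×69 + 315.36×3 + 16.86×21 + 2.02×69 = 189.06 + 946.08 + 354.06 + 139.38 = 1628.58
P = 1787.86 / 1628.58 × 100 = 109.7803
Fisher = √(L × P) = √(107.4590 × 109.7803) = 108.6135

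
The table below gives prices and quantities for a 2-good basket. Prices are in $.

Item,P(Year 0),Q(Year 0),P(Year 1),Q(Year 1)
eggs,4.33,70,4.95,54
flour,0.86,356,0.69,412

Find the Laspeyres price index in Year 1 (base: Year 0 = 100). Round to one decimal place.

Laspeyres price index uses base-period quantities as weights.
ΣP(Year 1)·Q(Year 0) = 4.95×70 + 0.69×356 = 346.5 + 245.64 = 592.14
ΣP(Year 0)·Q(Year 0) = 4.33×70 + 0.86×356 = 303.1 + 306.16 = 609.26
Index = 592.14 / 609.26 × 100 = 97.1900

97.2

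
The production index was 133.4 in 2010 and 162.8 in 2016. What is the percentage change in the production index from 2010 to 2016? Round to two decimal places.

Change = (162.8 − 133.4) / 133.4 × 100
       = 29.4 / 133.4 × 100 = 22.0390%

22.04%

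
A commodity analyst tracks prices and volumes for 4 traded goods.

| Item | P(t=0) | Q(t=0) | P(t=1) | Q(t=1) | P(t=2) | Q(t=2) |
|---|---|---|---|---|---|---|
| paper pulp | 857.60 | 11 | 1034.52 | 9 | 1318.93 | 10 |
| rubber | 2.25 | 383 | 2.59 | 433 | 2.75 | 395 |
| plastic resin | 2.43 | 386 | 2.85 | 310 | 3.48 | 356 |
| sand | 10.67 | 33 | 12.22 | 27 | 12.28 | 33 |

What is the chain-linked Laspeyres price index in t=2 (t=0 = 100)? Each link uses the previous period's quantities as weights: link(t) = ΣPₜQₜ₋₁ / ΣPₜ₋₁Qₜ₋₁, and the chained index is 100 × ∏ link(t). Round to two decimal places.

148.82

Link t=0→t=1:
ΣP(t=1)Q(t=0) = 1034.52×11 + 2.59×383 + 2.85×386 + 12.22×33 = 11379.72 + 991.97 + 1100.1 + 403.26 = 13875.05
ΣP(t=0)Q(t=0) = 857.60×11 + 2.25×383 + 2.43×386 + 10.67×33 = 9433.6 + 861.75 + 937.98 + 352.11 = 11585.44
link = 13875.05/11585.44 = 1.197628
Link t=1→t=2:
ΣP(t=2)Q(t=1) = 1318.93×9 + 2.75×433 + 3.48×310 + 12.28×27 = 11870.37 + 1190.75 + 1078.8 + 331.56 = 14471.48
ΣP(t=1)Q(t=1) = 1034.52×9 + 2.59×433 + 2.85×310 + 12.22×27 = 9310.68 + 1121.47 + 883.5 + 329.94 = 11645.59
link = 14471.48/11645.59 = 1.242658
Chained index = 100 × 1.197628 × 1.242658 = 148.8242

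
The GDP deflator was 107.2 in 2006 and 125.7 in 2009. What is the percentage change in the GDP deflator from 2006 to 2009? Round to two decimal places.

17.26%

Change = (125.7 − 107.2) / 107.2 × 100
       = 18.5 / 107.2 × 100 = 17.2575%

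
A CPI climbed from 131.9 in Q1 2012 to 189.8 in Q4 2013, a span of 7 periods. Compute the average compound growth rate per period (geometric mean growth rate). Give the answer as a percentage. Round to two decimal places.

5.34%

Growth factor = (189.8/131.9)^(1/7) = (1.438969)^(1/7) = 1.053365
Growth rate = 1.053365 − 1 = 0.053365 = 5.3365%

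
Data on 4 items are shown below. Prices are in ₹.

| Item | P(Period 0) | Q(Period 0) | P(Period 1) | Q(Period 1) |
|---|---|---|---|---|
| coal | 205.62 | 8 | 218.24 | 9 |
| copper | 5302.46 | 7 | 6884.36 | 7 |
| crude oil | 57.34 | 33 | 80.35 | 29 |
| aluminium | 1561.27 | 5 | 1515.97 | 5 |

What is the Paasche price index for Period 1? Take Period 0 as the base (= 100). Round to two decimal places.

Paasche price index uses current-period quantities as weights.
ΣP(Period 1)·Q(Period 1) = 218.24×9 + 6884.36×7 + 80.35×29 + 1515.97×5 = 1964.16 + 48190.52 + 2330.15 + 7579.85 = 60064.68
ΣP(Period 0)·Q(Period 1) = 205.62×9 + 5302.46×7 + 57.34×29 + 1561.27×5 = 1850.58 + 37117.22 + 1662.86 + 7806.35 = 48437.01
Index = 60064.68 / 48437.01 × 100 = 124.0058

124.01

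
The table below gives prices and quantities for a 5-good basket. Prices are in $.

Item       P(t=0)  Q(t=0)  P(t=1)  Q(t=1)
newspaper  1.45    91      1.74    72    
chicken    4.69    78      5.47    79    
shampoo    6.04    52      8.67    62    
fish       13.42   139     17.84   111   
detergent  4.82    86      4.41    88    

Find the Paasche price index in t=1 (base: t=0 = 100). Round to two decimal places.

125.34

Paasche price index uses current-period quantities as weights.
ΣP(t=1)·Q(t=1) = 1.74×72 + 5.47×79 + 8.67×62 + 17.84×111 + 4.41×88 = 125.28 + 432.13 + 537.54 + 1980.24 + 388.08 = 3463.27
ΣP(t=0)·Q(t=1) = 1.45×72 + 4.69×79 + 6.04×62 + 13.42×111 + 4.82×88 = 104.4 + 370.51 + 374.48 + 1489.62 + 424.16 = 2763.17
Index = 3463.27 / 2763.17 × 100 = 125.3368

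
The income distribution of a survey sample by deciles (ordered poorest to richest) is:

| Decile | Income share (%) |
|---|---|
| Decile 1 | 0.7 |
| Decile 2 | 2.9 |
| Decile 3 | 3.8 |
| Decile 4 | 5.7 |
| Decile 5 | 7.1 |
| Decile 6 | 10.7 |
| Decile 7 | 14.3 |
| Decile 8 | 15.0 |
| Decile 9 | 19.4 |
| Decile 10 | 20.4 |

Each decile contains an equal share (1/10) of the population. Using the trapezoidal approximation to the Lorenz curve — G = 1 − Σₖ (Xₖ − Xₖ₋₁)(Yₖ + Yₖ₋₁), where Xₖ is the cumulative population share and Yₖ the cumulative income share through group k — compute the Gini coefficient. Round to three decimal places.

Cumulative income shares Yₖ: 0.0070, 0.0360, 0.0740, 0.1310, 0.2020, 0.3090, 0.4520, 0.6020, 0.7960, 1.0000
Σ (Xₖ−Xₖ₋₁)(Yₖ+Yₖ₋₁) = (1/10)(0.0070+0.0000) + (1/10)(0.0360+0.0070) + (1/10)(0.0740+0.0360) + (1/10)(0.1310+0.0740) + (1/10)(0.2020+0.1310) + (1/10)(0.3090+0.2020) + (1/10)(0.4520+0.3090) + (1/10)(0.6020+0.4520) + (1/10)(0.7960+0.6020) + (1/10)(1.0000+0.7960)
  = 0.0007 + 0.0043 + 0.0110 + 0.0205 + 0.0333 + 0.0511 + 0.0761 + 0.1054 + 0.1398 + 0.1796 = 0.6218
G = 1 − 0.6218 = 0.3782

0.378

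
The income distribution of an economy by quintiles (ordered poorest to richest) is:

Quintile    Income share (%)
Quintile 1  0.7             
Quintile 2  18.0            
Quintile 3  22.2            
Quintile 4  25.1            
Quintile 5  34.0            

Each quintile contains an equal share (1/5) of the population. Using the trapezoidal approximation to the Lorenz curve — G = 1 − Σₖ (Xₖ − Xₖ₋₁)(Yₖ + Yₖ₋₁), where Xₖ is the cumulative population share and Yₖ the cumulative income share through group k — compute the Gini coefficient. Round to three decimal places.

0.295

Cumulative income shares Yₖ: 0.0070, 0.1870, 0.4090, 0.6600, 1.0000
Σ (Xₖ−Xₖ₋₁)(Yₖ+Yₖ₋₁) = (1/5)(0.0070+0.0000) + (1/5)(0.1870+0.0070) + (1/5)(0.4090+0.1870) + (1/5)(0.6600+0.4090) + (1/5)(1.0000+0.6600)
  = 0.0014 + 0.0388 + 0.1192 + 0.2138 + 0.3320 = 0.7052
G = 1 − 0.7052 = 0.2948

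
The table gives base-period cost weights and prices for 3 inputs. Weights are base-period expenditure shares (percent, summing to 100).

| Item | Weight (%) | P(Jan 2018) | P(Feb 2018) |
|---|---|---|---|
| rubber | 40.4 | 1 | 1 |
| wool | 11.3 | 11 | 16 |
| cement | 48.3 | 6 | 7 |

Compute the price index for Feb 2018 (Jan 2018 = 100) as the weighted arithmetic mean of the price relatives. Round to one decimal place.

rubber: 40.4 × (1/1) = 40.4 × 1.000000 = 40.4000
wool: 11.3 × (16/11) = 11.3 × 1.454545 = 16.4364
cement: 48.3 × (7/6) = 48.3 × 1.166667 = 56.3500
Index = Σ wᵢ·(p₁ᵢ/p₀ᵢ) = 40.4000 + 16.4364 + 56.3500 = 113.1864

113.2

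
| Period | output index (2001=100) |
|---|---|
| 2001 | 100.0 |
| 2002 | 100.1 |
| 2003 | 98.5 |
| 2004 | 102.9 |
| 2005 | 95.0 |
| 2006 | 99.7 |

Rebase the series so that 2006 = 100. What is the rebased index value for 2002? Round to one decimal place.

Rebased(2002) = 100.1 / 99.7 × 100 = 100.4012

100.4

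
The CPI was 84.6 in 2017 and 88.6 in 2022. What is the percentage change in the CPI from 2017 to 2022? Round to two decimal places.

4.73%

Change = (88.6 − 84.6) / 84.6 × 100
       = 4.0 / 84.6 × 100 = 4.7281%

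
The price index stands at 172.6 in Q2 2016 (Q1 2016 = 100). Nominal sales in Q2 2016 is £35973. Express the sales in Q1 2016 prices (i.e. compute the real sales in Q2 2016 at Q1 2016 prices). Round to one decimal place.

Real = Nominal ÷ (Index/100) = 35973 ÷ (172.6/100)
     = 35973 ÷ 1.726 = 20841.8308

20841.8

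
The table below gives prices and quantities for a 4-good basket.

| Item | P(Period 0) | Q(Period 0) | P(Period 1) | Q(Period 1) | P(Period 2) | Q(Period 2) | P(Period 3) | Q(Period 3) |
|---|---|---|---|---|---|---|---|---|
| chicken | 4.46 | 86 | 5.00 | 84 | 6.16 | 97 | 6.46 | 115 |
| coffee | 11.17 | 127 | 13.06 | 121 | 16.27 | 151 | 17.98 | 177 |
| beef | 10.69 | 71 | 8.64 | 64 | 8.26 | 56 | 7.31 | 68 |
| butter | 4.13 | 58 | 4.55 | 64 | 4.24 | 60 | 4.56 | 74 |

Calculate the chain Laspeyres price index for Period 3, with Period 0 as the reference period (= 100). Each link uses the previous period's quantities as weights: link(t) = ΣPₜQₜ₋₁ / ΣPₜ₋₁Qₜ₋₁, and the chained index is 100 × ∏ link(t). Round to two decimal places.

Link Period 0→Period 1:
ΣP(Period 1)Q(Period 0) = 5.00×86 + 13.06×127 + 8.64×71 + 4.55×58 = 430 + 1658.62 + 613.44 + 263.9 = 2965.96
ΣP(Period 0)Q(Period 0) = 4.46×86 + 11.17×127 + 10.69×71 + 4.13×58 = 383.56 + 1418.59 + 758.99 + 239.54 = 2800.68
link = 2965.96/2800.68 = 1.059014
Link Period 1→Period 2:
ΣP(Period 2)Q(Period 1) = 6.16×84 + 16.27×121 + 8.26×64 + 4.24×64 = 517.44 + 1968.67 + 528.64 + 271.36 = 3286.11
ΣP(Period 1)Q(Period 1) = 5.00×84 + 13.06×121 + 8.64×64 + 4.55×64 = 420 + 1580.26 + 552.96 + 291.2 = 2844.42
link = 3286.11/2844.42 = 1.155283
Link Period 2→Period 3:
ΣP(Period 3)Q(Period 2) = 6.46×97 + 17.98×151 + 7.31×56 + 4.56×60 = 626.62 + 2714.98 + 409.36 + 273.6 = 4024.56
ΣP(Period 2)Q(Period 2) = 6.16×97 + 16.27×151 + 8.26×56 + 4.24×60 = 597.52 + 2456.77 + 462.56 + 254.4 = 3771.25
link = 4024.56/3771.25 = 1.067169
Chained index = 100 × 1.059014 × 1.155283 × 1.067169 = 130.5639

130.56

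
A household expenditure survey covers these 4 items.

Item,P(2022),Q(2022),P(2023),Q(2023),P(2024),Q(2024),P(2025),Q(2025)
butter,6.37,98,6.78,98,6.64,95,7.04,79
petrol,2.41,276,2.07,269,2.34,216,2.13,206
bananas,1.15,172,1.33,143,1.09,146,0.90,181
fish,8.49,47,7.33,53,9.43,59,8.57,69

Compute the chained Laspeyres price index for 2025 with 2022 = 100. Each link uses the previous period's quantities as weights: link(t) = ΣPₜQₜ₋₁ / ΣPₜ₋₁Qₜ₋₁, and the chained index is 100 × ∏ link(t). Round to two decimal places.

98.37

Link 2022→2023:
ΣP(2023)Q(2022) = 6.78×98 + 2.07×276 + 1.33×172 + 7.33×47 = 664.44 + 571.32 + 228.76 + 344.51 = 1809.03
ΣP(2022)Q(2022) = 6.37×98 + 2.41×276 + 1.15×172 + 8.49×47 = 624.26 + 665.16 + 197.8 + 399.03 = 1886.25
link = 1809.03/1886.25 = 0.959062
Link 2023→2024:
ΣP(2024)Q(2023) = 6.64×98 + 2.34×269 + 1.09×143 + 9.43×53 = 650.72 + 629.46 + 155.87 + 499.79 = 1935.84
ΣP(2023)Q(2023) = 6.78×98 + 2.07×269 + 1.33×143 + 7.33×53 = 664.44 + 556.83 + 190.19 + 388.49 = 1799.95
link = 1935.84/1799.95 = 1.075497
Link 2024→2025:
ΣP(2025)Q(2024) = 7.04×95 + 2.13×216 + 0.90×146 + 8.57×59 = 668.8 + 460.08 + 131.4 + 505.63 = 1765.91
ΣP(2024)Q(2024) = 6.64×95 + 2.34×216 + 1.09×146 + 9.43×59 = 630.8 + 505.44 + 159.14 + 556.37 = 1851.75
link = 1765.91/1851.75 = 0.953644
Chained index = 100 × 0.959062 × 1.075497 × 0.953644 = 98.3653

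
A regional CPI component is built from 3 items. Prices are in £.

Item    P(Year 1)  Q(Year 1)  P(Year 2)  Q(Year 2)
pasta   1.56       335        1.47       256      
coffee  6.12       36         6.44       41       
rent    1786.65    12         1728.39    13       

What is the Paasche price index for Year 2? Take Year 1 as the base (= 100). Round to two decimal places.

Paasche price index uses current-period quantities as weights.
ΣP(Year 2)·Q(Year 2) = 1.47×256 + 6.44×41 + 1728.39×13 = 376.32 + 264.04 + 22469.07 = 23109.43
ΣP(Year 1)·Q(Year 2) = 1.56×256 + 6.12×41 + 1786.65×13 = 399.36 + 250.92 + 23226.45 = 23876.73
Index = 23109.43 / 23876.73 × 100 = 96.7864

96.79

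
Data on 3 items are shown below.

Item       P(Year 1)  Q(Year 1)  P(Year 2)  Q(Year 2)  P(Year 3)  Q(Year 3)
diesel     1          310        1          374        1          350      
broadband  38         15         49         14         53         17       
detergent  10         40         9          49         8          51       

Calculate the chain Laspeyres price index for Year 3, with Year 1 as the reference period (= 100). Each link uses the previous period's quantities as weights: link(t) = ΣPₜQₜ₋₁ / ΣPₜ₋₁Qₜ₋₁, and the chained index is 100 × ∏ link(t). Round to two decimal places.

Link Year 1→Year 2:
ΣP(Year 2)Q(Year 1) = 1×310 + 49×15 + 9×40 = 310 + 735 + 360 = 1405
ΣP(Year 1)Q(Year 1) = 1×310 + 38×15 + 10×40 = 310 + 570 + 400 = 1280
link = 1405/1280 = 1.097656
Link Year 2→Year 3:
ΣP(Year 3)Q(Year 2) = 1×374 + 53×14 + 8×49 = 374 + 742 + 392 = 1508
ΣP(Year 2)Q(Year 2) = 1×374 + 49×14 + 9×49 = 374 + 686 + 441 = 1501
link = 1508/1501 = 1.004664
Chained index = 100 × 1.097656 × 1.004664 = 110.2775

110.28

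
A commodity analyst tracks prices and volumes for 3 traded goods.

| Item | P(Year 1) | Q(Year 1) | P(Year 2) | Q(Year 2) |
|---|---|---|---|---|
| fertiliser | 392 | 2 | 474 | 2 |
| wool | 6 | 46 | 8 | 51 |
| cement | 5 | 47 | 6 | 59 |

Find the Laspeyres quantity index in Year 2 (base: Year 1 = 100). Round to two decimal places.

106.95

Laspeyres quantity index uses base-period prices as weights.
ΣP(Year 1)·Q(Year 2) = 392×2 + 6×51 + 5×59 = 784 + 306 + 295 = 1385
ΣP(Year 1)·Q(Year 1) = 392×2 + 6×46 + 5×47 = 784 + 276 + 235 = 1295
Index = 1385 / 1295 × 100 = 106.9498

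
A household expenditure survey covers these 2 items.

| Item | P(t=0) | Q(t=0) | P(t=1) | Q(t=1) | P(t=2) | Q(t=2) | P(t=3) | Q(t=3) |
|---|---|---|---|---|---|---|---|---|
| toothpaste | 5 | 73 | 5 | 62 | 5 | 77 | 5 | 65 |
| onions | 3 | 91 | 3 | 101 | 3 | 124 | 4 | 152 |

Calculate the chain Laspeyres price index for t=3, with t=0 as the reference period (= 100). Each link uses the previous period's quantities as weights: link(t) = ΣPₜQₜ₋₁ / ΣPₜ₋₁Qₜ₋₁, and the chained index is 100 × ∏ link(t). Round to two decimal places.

Link t=0→t=1:
ΣP(t=1)Q(t=0) = 5×73 + 3×91 = 365 + 273 = 638
ΣP(t=0)Q(t=0) = 5×73 + 3×91 = 365 + 273 = 638
link = 638/638 = 1.000000
Link t=1→t=2:
ΣP(t=2)Q(t=1) = 5×62 + 3×101 = 310 + 303 = 613
ΣP(t=1)Q(t=1) = 5×62 + 3×101 = 310 + 303 = 613
link = 613/613 = 1.000000
Link t=2→t=3:
ΣP(t=3)Q(t=2) = 5×77 + 4×124 = 385 + 496 = 881
ΣP(t=2)Q(t=2) = 5×77 + 3×124 = 385 + 372 = 757
link = 881/757 = 1.163804
Chained index = 100 × 1.000000 × 1.000000 × 1.163804 = 116.3804

116.38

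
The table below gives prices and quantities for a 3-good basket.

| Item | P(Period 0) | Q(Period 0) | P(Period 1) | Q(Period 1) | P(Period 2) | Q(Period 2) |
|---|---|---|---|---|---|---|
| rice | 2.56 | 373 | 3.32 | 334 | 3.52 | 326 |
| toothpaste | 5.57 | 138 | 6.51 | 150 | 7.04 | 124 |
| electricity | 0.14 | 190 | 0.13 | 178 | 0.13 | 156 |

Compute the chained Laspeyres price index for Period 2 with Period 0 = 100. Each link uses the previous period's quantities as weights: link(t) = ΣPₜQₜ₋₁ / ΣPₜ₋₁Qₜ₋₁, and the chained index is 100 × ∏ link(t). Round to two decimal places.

Link Period 0→Period 1:
ΣP(Period 1)Q(Period 0) = 3.32×373 + 6.51×138 + 0.13×190 = 1238.36 + 898.38 + 24.7 = 2161.44
ΣP(Period 0)Q(Period 0) = 2.56×373 + 5.57×138 + 0.14×190 = 954.88 + 768.66 + 26.6 = 1750.14
link = 2161.44/1750.14 = 1.235010
Link Period 1→Period 2:
ΣP(Period 2)Q(Period 1) = 3.52×334 + 7.04×150 + 0.13×178 = 1175.68 + 1056 + 23.14 = 2254.82
ΣP(Period 1)Q(Period 1) = 3.32×334 + 6.51×150 + 0.13×178 = 1108.88 + 976.5 + 23.14 = 2108.52
link = 2254.82/2108.52 = 1.069385
Chained index = 100 × 1.235010 × 1.069385 = 132.0701

132.07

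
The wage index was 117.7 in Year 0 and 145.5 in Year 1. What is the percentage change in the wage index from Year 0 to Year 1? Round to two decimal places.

23.62%

Change = (145.5 − 117.7) / 117.7 × 100
       = 27.8 / 117.7 × 100 = 23.6194%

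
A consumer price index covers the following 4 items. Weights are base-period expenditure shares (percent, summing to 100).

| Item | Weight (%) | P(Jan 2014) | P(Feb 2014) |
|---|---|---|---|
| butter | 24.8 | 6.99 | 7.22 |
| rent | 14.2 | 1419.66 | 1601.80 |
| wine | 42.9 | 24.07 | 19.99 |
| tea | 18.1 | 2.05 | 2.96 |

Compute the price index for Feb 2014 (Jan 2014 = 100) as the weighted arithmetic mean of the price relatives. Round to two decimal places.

103.40

butter: 24.8 × (7.22/6.99) = 24.8 × 1.032904 = 25.6160
rent: 14.2 × (1601.80/1419.66) = 14.2 × 1.128298 = 16.0218
wine: 42.9 × (19.99/24.07) = 42.9 × 0.830494 = 35.6282
tea: 18.1 × (2.96/2.05) = 18.1 × 1.443902 = 26.1346
Index = Σ wᵢ·(p₁ᵢ/p₀ᵢ) = 25.6160 + 16.0218 + 35.6282 + 26.1346 = 103.4007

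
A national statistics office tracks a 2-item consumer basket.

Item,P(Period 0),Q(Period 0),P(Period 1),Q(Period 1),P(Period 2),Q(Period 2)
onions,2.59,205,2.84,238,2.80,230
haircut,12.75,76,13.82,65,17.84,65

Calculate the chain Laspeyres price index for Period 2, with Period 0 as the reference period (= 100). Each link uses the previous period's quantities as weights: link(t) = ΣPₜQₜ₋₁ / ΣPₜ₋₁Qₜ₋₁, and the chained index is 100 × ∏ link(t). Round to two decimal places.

126.25

Link Period 0→Period 1:
ΣP(Period 1)Q(Period 0) = 2.84×205 + 13.82×76 = 582.2 + 1050.32 = 1632.52
ΣP(Period 0)Q(Period 0) = 2.59×205 + 12.75×76 = 530.95 + 969 = 1499.95
link = 1632.52/1499.95 = 1.088383
Link Period 1→Period 2:
ΣP(Period 2)Q(Period 1) = 2.80×238 + 17.84×65 = 666.4 + 1159.6 = 1826
ΣP(Period 1)Q(Period 1) = 2.84×238 + 13.82×65 = 675.92 + 898.3 = 1574.22
link = 1826/1574.22 = 1.159940
Chained index = 100 × 1.088383 × 1.159940 = 126.2458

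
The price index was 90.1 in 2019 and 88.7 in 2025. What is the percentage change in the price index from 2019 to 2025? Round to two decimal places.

Change = (88.7 − 90.1) / 90.1 × 100
       = -1.4 / 90.1 × 100 = -1.5538%

-1.55%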